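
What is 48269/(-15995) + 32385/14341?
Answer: -174227654/229384295 ≈ -0.75954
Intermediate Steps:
48269/(-15995) + 32385/14341 = 48269*(-1/15995) + 32385*(1/14341) = -48269/15995 + 32385/14341 = -174227654/229384295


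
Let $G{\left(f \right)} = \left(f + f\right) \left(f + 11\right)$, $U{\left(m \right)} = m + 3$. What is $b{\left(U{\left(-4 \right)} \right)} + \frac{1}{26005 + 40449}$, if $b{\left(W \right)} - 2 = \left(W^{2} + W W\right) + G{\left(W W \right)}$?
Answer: $\frac{1860713}{66454} \approx 28.0$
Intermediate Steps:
$U{\left(m \right)} = 3 + m$
$G{\left(f \right)} = 2 f \left(11 + f\right)$
$b{\left(W \right)} = 2 + 2 W^{2} + 2 W^{2} \left(11 + W^{2}\right)$ ($b{\left(W \right)} = 2 + \left(\left(W^{2} + W W\right) + 2 W W \left(11 + W W\right)\right) = 2 + \left(\left(W^{2} + W^{2}\right) + 2 W^{2} \left(11 + W^{2}\right)\right) = 2 + \left(2 W^{2} + 2 W^{2} \left(11 + W^{2}\right)\right) = 2 + 2 W^{2} + 2 W^{2} \left(11 + W^{2}\right)$)
$b{\left(U{\left(-4 \right)} \right)} + \frac{1}{26005 + 40449} = \left(2 + 2 \left(3 - 4\right)^{4} + 24 \left(3 - 4\right)^{2}\right) + \frac{1}{26005 + 40449} = \left(2 + 2 \left(-1\right)^{4} + 24 \left(-1\right)^{2}\right) + \frac{1}{66454} = \left(2 + 2 \cdot 1 + 24 \cdot 1\right) + \frac{1}{66454} = \left(2 + 2 + 24\right) + \frac{1}{66454} = 28 + \frac{1}{66454} = \frac{1860713}{66454}$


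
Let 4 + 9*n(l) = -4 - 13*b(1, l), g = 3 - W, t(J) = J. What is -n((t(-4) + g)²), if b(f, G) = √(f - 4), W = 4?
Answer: 8/9 + 13*I*√3/9 ≈ 0.88889 + 2.5019*I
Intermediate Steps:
b(f, G) = √(-4 + f)
g = -1 (g = 3 - 1*4 = 3 - 4 = -1)
n(l) = -8/9 - 13*I*√3/9 (n(l) = -4/9 + (-4 - 13*√(-4 + 1))/9 = -4/9 + (-4 - 13*I*√3)/9 = -4/9 + (-4/9 - 13*I*√3/9) = -8/9 - 13*I*√3/9)
-n((t(-4) + g)²) = -(-8/9 - 13*I*√3/9) = 8/9 + 13*I*√3/9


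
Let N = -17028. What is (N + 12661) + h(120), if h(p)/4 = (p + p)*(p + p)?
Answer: 226033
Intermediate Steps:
h(p) = 16*p**2 (h(p) = 4*((p + p)*(p + p)) = 4*((2*p)*(2*p)) = 4*(4*p**2) = 16*p**2)
(N + 12661) + h(120) = (-17028 + 12661) + 16*120**2 = -4367 + 16*14400 = -4367 + 230400 = 226033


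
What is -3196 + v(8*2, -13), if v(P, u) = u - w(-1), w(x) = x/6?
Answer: -19253/6 ≈ -3208.8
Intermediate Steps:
w(x) = x/6 (w(x) = x*(⅙) = x/6)
v(P, u) = ⅙ + u (v(P, u) = u - (-1)/6 = u - 1*(-⅙) = u + ⅙ = ⅙ + u)
-3196 + v(8*2, -13) = -3196 + (⅙ - 13) = -3196 - 77/6 = -19253/6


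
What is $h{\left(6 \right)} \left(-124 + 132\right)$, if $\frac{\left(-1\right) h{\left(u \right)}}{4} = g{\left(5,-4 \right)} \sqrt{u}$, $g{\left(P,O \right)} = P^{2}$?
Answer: $- 800 \sqrt{6} \approx -1959.6$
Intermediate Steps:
$h{\left(u \right)} = - 100 \sqrt{u}$ ($h{\left(u \right)} = - 4 \cdot 5^{2} \sqrt{u} = - 4 \cdot 25 \sqrt{u} = - 100 \sqrt{u}$)
$h{\left(6 \right)} \left(-124 + 132\right) = - 100 \sqrt{6} \left(-124 + 132\right) = - 100 \sqrt{6} \cdot 8 = - 800 \sqrt{6}$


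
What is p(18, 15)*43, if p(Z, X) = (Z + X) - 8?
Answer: 1075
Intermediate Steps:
p(Z, X) = -8 + X + Z (p(Z, X) = (X + Z) - 8 = -8 + X + Z)
p(18, 15)*43 = (-8 + 15 + 18)*43 = 25*43 = 1075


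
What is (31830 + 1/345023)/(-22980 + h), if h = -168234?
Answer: -10982082091/65973227922 ≈ -0.16646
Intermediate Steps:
(31830 + 1/345023)/(-22980 + h) = (31830 + 1/345023)/(-22980 - 168234) = (31830 + 1/345023)/(-191214) = (10982082091/345023)*(-1/191214) = -10982082091/65973227922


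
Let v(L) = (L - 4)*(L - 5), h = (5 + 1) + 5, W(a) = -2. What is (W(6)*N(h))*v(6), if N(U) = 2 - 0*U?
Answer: -8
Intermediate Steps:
h = 11 (h = 6 + 5 = 11)
N(U) = 2 (N(U) = 2 - 1*0 = 2 + 0 = 2)
v(L) = (-5 + L)*(-4 + L) (v(L) = (-4 + L)*(-5 + L) = (-5 + L)*(-4 + L))
(W(6)*N(h))*v(6) = (-2*2)*(20 + 6**2 - 9*6) = -4*(20 + 36 - 54) = -4*2 = -8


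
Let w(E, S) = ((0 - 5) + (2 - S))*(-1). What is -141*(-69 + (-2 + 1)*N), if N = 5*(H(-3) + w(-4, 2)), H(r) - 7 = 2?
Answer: 19599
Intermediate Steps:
H(r) = 9 (H(r) = 7 + 2 = 9)
w(E, S) = 3 + S (w(E, S) = (-5 + (2 - S))*(-1) = (-3 - S)*(-1) = 3 + S)
N = 70 (N = 5*(9 + (3 + 2)) = 5*(9 + 5) = 5*14 = 70)
-141*(-69 + (-2 + 1)*N) = -141*(-69 + (-2 + 1)*70) = -141*(-69 - 1*70) = -141*(-69 - 70) = -141*(-139) = 19599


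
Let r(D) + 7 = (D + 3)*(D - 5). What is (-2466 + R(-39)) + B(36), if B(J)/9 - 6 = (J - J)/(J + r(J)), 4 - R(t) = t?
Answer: -2369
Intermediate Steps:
r(D) = -7 + (-5 + D)*(3 + D) (r(D) = -7 + (D + 3)*(D - 5) = -7 + (3 + D)*(-5 + D) = -7 + (-5 + D)*(3 + D))
R(t) = 4 - t
B(J) = 54 (B(J) = 54 + 9*((J - J)/(J + (-22 + J² - 2*J))) = 54 + 9*(0/(-22 + J² - J)) = 54 + 9*0 = 54 + 0 = 54)
(-2466 + R(-39)) + B(36) = (-2466 + (4 - 1*(-39))) + 54 = (-2466 + (4 + 39)) + 54 = (-2466 + 43) + 54 = -2423 + 54 = -2369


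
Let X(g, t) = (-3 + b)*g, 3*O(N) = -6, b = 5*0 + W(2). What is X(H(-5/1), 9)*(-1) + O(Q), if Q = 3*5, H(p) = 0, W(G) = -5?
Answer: -2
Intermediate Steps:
b = -5 (b = 5*0 - 5 = 0 - 5 = -5)
Q = 15
O(N) = -2 (O(N) = (⅓)*(-6) = -2)
X(g, t) = -8*g (X(g, t) = (-3 - 5)*g = -8*g)
X(H(-5/1), 9)*(-1) + O(Q) = -8*0*(-1) - 2 = 0*(-1) - 2 = 0 - 2 = -2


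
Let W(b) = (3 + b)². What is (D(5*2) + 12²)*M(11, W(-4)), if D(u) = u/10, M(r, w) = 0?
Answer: 0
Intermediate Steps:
D(u) = u/10 (D(u) = u*(⅒) = u/10)
(D(5*2) + 12²)*M(11, W(-4)) = ((5*2)/10 + 12²)*0 = ((⅒)*10 + 144)*0 = (1 + 144)*0 = 145*0 = 0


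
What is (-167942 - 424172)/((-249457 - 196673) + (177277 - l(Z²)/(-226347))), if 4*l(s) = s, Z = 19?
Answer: 1485021912/674283323 ≈ 2.2024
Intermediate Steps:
l(s) = s/4
(-167942 - 424172)/((-249457 - 196673) + (177277 - l(Z²)/(-226347))) = (-167942 - 424172)/((-249457 - 196673) + (177277 - (¼)*19²/(-226347))) = -592114/(-446130 + (177277 - (¼)*361*(-1)/226347)) = -592114/(-446130 + (177277 - 361*(-1)/(4*226347))) = -592114/(-446130 + (177277 - 1*(-1/2508))) = -592114/(-446130 + (177277 + 1/2508)) = -592114/(-446130 + 444610717/2508) = -592114/(-674283323/2508) = -592114*(-2508/674283323) = 1485021912/674283323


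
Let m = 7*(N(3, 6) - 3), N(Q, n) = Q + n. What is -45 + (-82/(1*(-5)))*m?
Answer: 3219/5 ≈ 643.80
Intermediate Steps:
m = 42 (m = 7*((3 + 6) - 3) = 7*(9 - 3) = 7*6 = 42)
-45 + (-82/(1*(-5)))*m = -45 - 82/(1*(-5))*42 = -45 - 82/(-5)*42 = -45 - 82*(-⅕)*42 = -45 + (82/5)*42 = -45 + 3444/5 = 3219/5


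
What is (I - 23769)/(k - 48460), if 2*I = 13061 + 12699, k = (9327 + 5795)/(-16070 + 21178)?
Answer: 27810506/123759279 ≈ 0.22471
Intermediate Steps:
k = 7561/2554 (k = 15122/5108 = 15122*(1/5108) = 7561/2554 ≈ 2.9605)
I = 12880 (I = (13061 + 12699)/2 = (½)*25760 = 12880)
(I - 23769)/(k - 48460) = (12880 - 23769)/(7561/2554 - 48460) = -10889/(-123759279/2554) = -10889*(-2554/123759279) = 27810506/123759279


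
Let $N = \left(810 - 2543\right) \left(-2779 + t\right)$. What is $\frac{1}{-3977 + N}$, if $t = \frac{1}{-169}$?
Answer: $\frac{169}{813234803} \approx 2.0781 \cdot 10^{-7}$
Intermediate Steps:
$t = - \frac{1}{169} \approx -0.0059172$
$N = \frac{813906916}{169}$ ($N = \left(810 - 2543\right) \left(-2779 - \frac{1}{169}\right) = \left(-1733\right) \left(- \frac{469652}{169}\right) = \frac{813906916}{169} \approx 4.816 \cdot 10^{6}$)
$\frac{1}{-3977 + N} = \frac{1}{-3977 + \frac{813906916}{169}} = \frac{1}{\frac{813234803}{169}} = \frac{169}{813234803}$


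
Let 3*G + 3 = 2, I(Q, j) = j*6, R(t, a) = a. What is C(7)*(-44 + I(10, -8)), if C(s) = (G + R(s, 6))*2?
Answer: -3128/3 ≈ -1042.7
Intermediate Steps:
I(Q, j) = 6*j
G = -⅓ (G = -1 + (⅓)*2 = -1 + ⅔ = -⅓ ≈ -0.33333)
C(s) = 34/3 (C(s) = (-⅓ + 6)*2 = (17/3)*2 = 34/3)
C(7)*(-44 + I(10, -8)) = 34*(-44 + 6*(-8))/3 = 34*(-44 - 48)/3 = (34/3)*(-92) = -3128/3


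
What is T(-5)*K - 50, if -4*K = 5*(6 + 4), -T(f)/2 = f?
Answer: -175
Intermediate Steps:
T(f) = -2*f
K = -25/2 (K = -5*(6 + 4)/4 = -5*10/4 = -¼*50 = -25/2 ≈ -12.500)
T(-5)*K - 50 = -2*(-5)*(-25/2) - 50 = 10*(-25/2) - 50 = -125 - 50 = -175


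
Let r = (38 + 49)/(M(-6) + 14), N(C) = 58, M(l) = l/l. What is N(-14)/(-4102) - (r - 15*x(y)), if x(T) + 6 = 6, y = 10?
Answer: -59624/10255 ≈ -5.8141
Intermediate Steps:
x(T) = 0 (x(T) = -6 + 6 = 0)
M(l) = 1
r = 29/5 (r = (38 + 49)/(1 + 14) = 87/15 = 87*(1/15) = 29/5 ≈ 5.8000)
N(-14)/(-4102) - (r - 15*x(y)) = 58/(-4102) - (29/5 - 15*0) = 58*(-1/4102) - (29/5 + 0) = -29/2051 - 1*29/5 = -29/2051 - 29/5 = -59624/10255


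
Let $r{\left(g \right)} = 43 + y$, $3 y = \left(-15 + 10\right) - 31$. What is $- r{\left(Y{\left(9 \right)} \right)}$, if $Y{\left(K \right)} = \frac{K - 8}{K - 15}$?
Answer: $-31$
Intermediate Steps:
$Y{\left(K \right)} = \frac{-8 + K}{-15 + K}$
$y = -12$ ($y = \frac{\left(-15 + 10\right) - 31}{3} = \frac{-5 - 31}{3} = \frac{1}{3} \left(-36\right) = -12$)
$r{\left(g \right)} = 31$ ($r{\left(g \right)} = 43 - 12 = 31$)
$- r{\left(Y{\left(9 \right)} \right)} = \left(-1\right) 31 = -31$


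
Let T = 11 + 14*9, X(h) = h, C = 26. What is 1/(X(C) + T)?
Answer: 1/163 ≈ 0.0061350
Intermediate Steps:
T = 137 (T = 11 + 126 = 137)
1/(X(C) + T) = 1/(26 + 137) = 1/163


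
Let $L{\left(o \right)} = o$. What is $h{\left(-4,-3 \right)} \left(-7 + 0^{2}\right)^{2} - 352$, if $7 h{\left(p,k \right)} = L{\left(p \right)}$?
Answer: $-380$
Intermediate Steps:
$h{\left(p,k \right)} = \frac{p}{7}$
$h{\left(-4,-3 \right)} \left(-7 + 0^{2}\right)^{2} - 352 = \frac{1}{7} \left(-4\right) \left(-7 + 0^{2}\right)^{2} - 352 = - \frac{4 \left(-7 + 0\right)^{2}}{7} - 352 = - \frac{4 \left(-7\right)^{2}}{7} - 352 = \left(- \frac{4}{7}\right) 49 - 352 = -28 - 352 = -380$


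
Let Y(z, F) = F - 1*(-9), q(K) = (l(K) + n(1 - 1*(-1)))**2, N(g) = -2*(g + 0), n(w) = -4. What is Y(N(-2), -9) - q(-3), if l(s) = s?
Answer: -49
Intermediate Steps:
N(g) = -2*g
q(K) = (-4 + K)**2 (q(K) = (K - 4)**2 = (-4 + K)**2)
Y(z, F) = 9 + F (Y(z, F) = F + 9 = 9 + F)
Y(N(-2), -9) - q(-3) = (9 - 9) - (-4 - 3)**2 = 0 - 1*(-7)**2 = 0 - 1*49 = 0 - 49 = -49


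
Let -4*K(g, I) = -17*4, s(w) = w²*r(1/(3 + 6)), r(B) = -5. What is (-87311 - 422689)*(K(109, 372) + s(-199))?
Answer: 100973880000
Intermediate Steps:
s(w) = -5*w² (s(w) = w²*(-5) = -5*w²)
K(g, I) = 17 (K(g, I) = -(-17)*4/4 = -¼*(-68) = 17)
(-87311 - 422689)*(K(109, 372) + s(-199)) = (-87311 - 422689)*(17 - 5*(-199)²) = -510000*(17 - 5*39601) = -510000*(17 - 198005) = -510000*(-197988) = 100973880000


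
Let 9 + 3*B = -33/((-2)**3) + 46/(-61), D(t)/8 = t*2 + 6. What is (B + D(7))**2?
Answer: 53589009049/2143296 ≈ 25003.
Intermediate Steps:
D(t) = 48 + 16*t (D(t) = 8*(t*2 + 6) = 8*(2*t + 6) = 8*(6 + 2*t) = 48 + 16*t)
B = -2747/1464 (B = -3 + (-33/((-2)**3) + 46/(-61))/3 = -3 + (-33/(-8) + 46*(-1/61))/3 = -3 + (-33*(-1/8) - 46/61)/3 = -3 + (33/8 - 46/61)/3 = -3 + (1/3)*(1645/488) = -3 + 1645/1464 = -2747/1464 ≈ -1.8764)
(B + D(7))**2 = (-2747/1464 + (48 + 16*7))**2 = (-2747/1464 + (48 + 112))**2 = (-2747/1464 + 160)**2 = (231493/1464)**2 = 53589009049/2143296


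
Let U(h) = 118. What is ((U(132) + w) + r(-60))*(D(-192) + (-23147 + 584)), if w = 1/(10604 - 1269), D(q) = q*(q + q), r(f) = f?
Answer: 5540463423/1867 ≈ 2.9676e+6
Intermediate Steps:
D(q) = 2*q² (D(q) = q*(2*q) = 2*q²)
w = 1/9335 ≈ 0.00010712
((U(132) + w) + r(-60))*(D(-192) + (-23147 + 584)) = ((118 + 1/9335) - 60)*(2*(-192)² + (-23147 + 584)) = (1101531/9335 - 60)*(2*36864 - 22563) = 541431*(73728 - 22563)/9335 = (541431/9335)*51165 = 5540463423/1867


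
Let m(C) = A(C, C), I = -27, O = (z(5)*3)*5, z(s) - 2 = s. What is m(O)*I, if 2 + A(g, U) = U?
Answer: -2781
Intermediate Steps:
A(g, U) = -2 + U
z(s) = 2 + s
O = 105 (O = ((2 + 5)*3)*5 = (7*3)*5 = 21*5 = 105)
m(C) = -2 + C
m(O)*I = (-2 + 105)*(-27) = 103*(-27) = -2781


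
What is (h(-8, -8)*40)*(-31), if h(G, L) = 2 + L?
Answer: 7440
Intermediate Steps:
(h(-8, -8)*40)*(-31) = ((2 - 8)*40)*(-31) = -6*40*(-31) = -240*(-31) = 7440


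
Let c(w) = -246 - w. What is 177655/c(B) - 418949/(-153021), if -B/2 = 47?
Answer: -27121265507/23259192 ≈ -1166.0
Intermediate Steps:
B = -94 (B = -2*47 = -94)
177655/c(B) - 418949/(-153021) = 177655/(-246 - 1*(-94)) - 418949/(-153021) = 177655/(-246 + 94) - 418949*(-1/153021) = 177655/(-152) + 418949/153021 = 177655*(-1/152) + 418949/153021 = -177655/152 + 418949/153021 = -27121265507/23259192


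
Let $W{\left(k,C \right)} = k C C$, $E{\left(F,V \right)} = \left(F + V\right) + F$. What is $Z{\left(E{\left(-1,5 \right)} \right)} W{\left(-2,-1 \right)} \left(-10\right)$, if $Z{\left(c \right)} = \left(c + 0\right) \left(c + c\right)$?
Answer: $360$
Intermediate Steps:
$E{\left(F,V \right)} = V + 2 F$
$W{\left(k,C \right)} = k C^{2}$ ($W{\left(k,C \right)} = C k C = k C^{2}$)
$Z{\left(c \right)} = 2 c^{2}$ ($Z{\left(c \right)} = c 2 c = 2 c^{2}$)
$Z{\left(E{\left(-1,5 \right)} \right)} W{\left(-2,-1 \right)} \left(-10\right) = 2 \left(5 + 2 \left(-1\right)\right)^{2} \left(- 2 \left(-1\right)^{2}\right) \left(-10\right) = 2 \left(5 - 2\right)^{2} \left(\left(-2\right) 1\right) \left(-10\right) = 2 \cdot 3^{2} \left(-2\right) \left(-10\right) = 2 \cdot 9 \left(-2\right) \left(-10\right) = 18 \left(-2\right) \left(-10\right) = \left(-36\right) \left(-10\right) = 360$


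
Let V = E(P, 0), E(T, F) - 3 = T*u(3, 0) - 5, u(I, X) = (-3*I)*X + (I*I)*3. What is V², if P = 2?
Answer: 2704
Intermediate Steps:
u(I, X) = 3*I² - 3*I*X (u(I, X) = -3*I*X + I²*3 = -3*I*X + 3*I² = 3*I² - 3*I*X)
E(T, F) = -2 + 27*T (E(T, F) = 3 + (T*(3*3*(3 - 1*0)) - 5) = 3 + (T*(3*3*(3 + 0)) - 5) = 3 + (T*(3*3*3) - 5) = 3 + (T*27 - 5) = 3 + (27*T - 5) = 3 + (-5 + 27*T) = -2 + 27*T)
V = 52 (V = -2 + 27*2 = -2 + 54 = 52)
V² = 52² = 2704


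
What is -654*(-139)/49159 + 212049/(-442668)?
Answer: 91183671/66547756 ≈ 1.3702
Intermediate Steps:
-654*(-139)/49159 + 212049/(-442668) = 90906*(1/49159) + 212049*(-1/442668) = 834/451 - 70683/147556 = 91183671/66547756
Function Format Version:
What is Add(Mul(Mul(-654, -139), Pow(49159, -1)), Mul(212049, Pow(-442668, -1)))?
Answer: Rational(91183671, 66547756) ≈ 1.3702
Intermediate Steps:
Add(Mul(Mul(-654, -139), Pow(49159, -1)), Mul(212049, Pow(-442668, -1))) = Add(Mul(90906, Rational(1, 49159)), Mul(212049, Rational(-1, 442668))) = Add(Rational(834, 451), Rational(-70683, 147556)) = Rational(91183671, 66547756)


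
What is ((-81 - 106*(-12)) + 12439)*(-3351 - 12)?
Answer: -45837690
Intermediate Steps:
((-81 - 106*(-12)) + 12439)*(-3351 - 12) = ((-81 + 1272) + 12439)*(-3363) = (1191 + 12439)*(-3363) = 13630*(-3363) = -45837690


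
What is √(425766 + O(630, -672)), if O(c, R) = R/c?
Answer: √95797110/15 ≈ 652.51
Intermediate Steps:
√(425766 + O(630, -672)) = √(425766 - 672/630) = √(425766 - 672*1/630) = √(425766 - 16/15) = √(6386474/15) = √95797110/15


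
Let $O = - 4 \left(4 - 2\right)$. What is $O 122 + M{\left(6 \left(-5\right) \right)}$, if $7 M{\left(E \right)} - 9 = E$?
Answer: $-979$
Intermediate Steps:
$M{\left(E \right)} = \frac{9}{7} + \frac{E}{7}$
$O = -8$ ($O = \left(-4\right) 2 = -8$)
$O 122 + M{\left(6 \left(-5\right) \right)} = \left(-8\right) 122 + \left(\frac{9}{7} + \frac{6 \left(-5\right)}{7}\right) = -976 + \left(\frac{9}{7} + \frac{1}{7} \left(-30\right)\right) = -976 + \left(\frac{9}{7} - \frac{30}{7}\right) = -976 - 3 = -979$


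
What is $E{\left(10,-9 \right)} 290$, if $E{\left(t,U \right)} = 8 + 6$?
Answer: $4060$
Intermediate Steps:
$E{\left(t,U \right)} = 14$
$E{\left(10,-9 \right)} 290 = 14 \cdot 290 = 4060$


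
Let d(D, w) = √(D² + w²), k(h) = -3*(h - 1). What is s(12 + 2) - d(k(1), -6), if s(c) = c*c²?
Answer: 2738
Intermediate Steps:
k(h) = 3 - 3*h (k(h) = -3*(-1 + h) = 3 - 3*h)
s(c) = c³
s(12 + 2) - d(k(1), -6) = (12 + 2)³ - √((3 - 3*1)² + (-6)²) = 14³ - √((3 - 3)² + 36) = 2744 - √(0² + 36) = 2744 - √(0 + 36) = 2744 - √36 = 2744 - 1*6 = 2744 - 6 = 2738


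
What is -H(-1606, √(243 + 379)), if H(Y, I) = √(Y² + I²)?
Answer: -√2579858 ≈ -1606.2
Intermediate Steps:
H(Y, I) = √(I² + Y²)
-H(-1606, √(243 + 379)) = -√((√(243 + 379))² + (-1606)²) = -√((√622)² + 2579236) = -√(622 + 2579236) = -√2579858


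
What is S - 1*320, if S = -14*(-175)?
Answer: 2130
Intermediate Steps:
S = 2450
S - 1*320 = 2450 - 1*320 = 2450 - 320 = 2130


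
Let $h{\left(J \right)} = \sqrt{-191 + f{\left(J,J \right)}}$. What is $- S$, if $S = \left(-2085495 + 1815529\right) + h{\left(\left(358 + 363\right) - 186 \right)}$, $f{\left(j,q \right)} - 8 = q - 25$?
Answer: $269966 - \sqrt{327} \approx 2.6995 \cdot 10^{5}$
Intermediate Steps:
$f{\left(j,q \right)} = -17 + q$ ($f{\left(j,q \right)} = 8 + \left(q - 25\right) = 8 + \left(-25 + q\right) = -17 + q$)
$h{\left(J \right)} = \sqrt{-208 + J}$ ($h{\left(J \right)} = \sqrt{-191 + \left(-17 + J\right)} = \sqrt{-208 + J}$)
$S = -269966 + \sqrt{327}$ ($S = \left(-2085495 + 1815529\right) + \sqrt{-208 + \left(\left(358 + 363\right) - 186\right)} = -269966 + \sqrt{-208 + \left(721 - 186\right)} = -269966 + \sqrt{-208 + 535} = -269966 + \sqrt{327} \approx -2.6995 \cdot 10^{5}$)
$- S = - (-269966 + \sqrt{327}) = 269966 - \sqrt{327}$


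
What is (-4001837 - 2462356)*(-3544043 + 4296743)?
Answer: -4865598071100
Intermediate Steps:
(-4001837 - 2462356)*(-3544043 + 4296743) = -6464193*752700 = -4865598071100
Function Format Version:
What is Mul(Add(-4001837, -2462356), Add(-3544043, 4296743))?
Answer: -4865598071100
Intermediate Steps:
Mul(Add(-4001837, -2462356), Add(-3544043, 4296743)) = Mul(-6464193, 752700) = -4865598071100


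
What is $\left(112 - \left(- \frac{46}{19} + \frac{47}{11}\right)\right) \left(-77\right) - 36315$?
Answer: $- \frac{851132}{19} \approx -44796.0$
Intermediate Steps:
$\left(112 - \left(- \frac{46}{19} + \frac{47}{11}\right)\right) \left(-77\right) - 36315 = \left(112 - \frac{387}{209}\right) \left(-77\right) - 36315 = \frac{23021}{209} \left(-77\right) - 36315 = - \frac{161147}{19} - 36315 = - \frac{851132}{19}$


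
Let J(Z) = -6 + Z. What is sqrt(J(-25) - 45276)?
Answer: I*sqrt(45307) ≈ 212.85*I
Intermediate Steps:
sqrt(J(-25) - 45276) = sqrt((-6 - 25) - 45276) = sqrt(-31 - 45276) = sqrt(-45307) = I*sqrt(45307)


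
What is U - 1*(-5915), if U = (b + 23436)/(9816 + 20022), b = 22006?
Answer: 88268606/14919 ≈ 5916.5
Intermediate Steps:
U = 22721/14919 (U = (22006 + 23436)/(9816 + 20022) = 45442/29838 = 45442*(1/29838) = 22721/14919 ≈ 1.5230)
U - 1*(-5915) = 22721/14919 - 1*(-5915) = 22721/14919 + 5915 = 88268606/14919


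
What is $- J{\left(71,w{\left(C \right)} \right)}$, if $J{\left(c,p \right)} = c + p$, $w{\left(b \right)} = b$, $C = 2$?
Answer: $-73$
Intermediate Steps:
$- J{\left(71,w{\left(C \right)} \right)} = - (71 + 2) = \left(-1\right) 73 = -73$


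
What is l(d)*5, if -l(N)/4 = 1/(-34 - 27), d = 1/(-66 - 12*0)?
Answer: 20/61 ≈ 0.32787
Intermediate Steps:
d = -1/66 (d = 1/(-66 + 0) = 1/(-66) = -1/66 ≈ -0.015152)
l(N) = 4/61 (l(N) = -4/(-34 - 27) = -4/(-61) = -4*(-1/61) = 4/61)
l(d)*5 = (4/61)*5 = 20/61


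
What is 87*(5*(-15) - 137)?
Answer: -18444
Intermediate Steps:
87*(5*(-15) - 137) = 87*(-75 - 137) = 87*(-212) = -18444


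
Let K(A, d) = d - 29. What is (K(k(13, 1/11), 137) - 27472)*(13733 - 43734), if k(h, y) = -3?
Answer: 820947364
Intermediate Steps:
K(A, d) = -29 + d
(K(k(13, 1/11), 137) - 27472)*(13733 - 43734) = ((-29 + 137) - 27472)*(13733 - 43734) = (108 - 27472)*(-30001) = -27364*(-30001) = 820947364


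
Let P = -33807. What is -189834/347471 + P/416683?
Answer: -90847552719/144785258693 ≈ -0.62746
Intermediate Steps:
-189834/347471 + P/416683 = -189834/347471 - 33807/416683 = -90847552719/144785258693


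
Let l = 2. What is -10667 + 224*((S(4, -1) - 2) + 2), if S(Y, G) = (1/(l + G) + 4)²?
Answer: -5067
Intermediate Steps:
S(Y, G) = (4 + 1/(2 + G))² (S(Y, G) = (1/(2 + G) + 4)² = (4 + 1/(2 + G))²)
-10667 + 224*((S(4, -1) - 2) + 2) = -10667 + 224*(((9 + 4*(-1))²/(2 - 1)² - 2) + 2) = -10667 + 224*(((9 - 4)²/1² - 2) + 2) = -10667 + 224*((1*5² - 2) + 2) = -10667 + 224*((1*25 - 2) + 2) = -10667 + 224*((25 - 2) + 2) = -10667 + 224*(23 + 2) = -10667 + 224*25 = -10667 + 5600 = -5067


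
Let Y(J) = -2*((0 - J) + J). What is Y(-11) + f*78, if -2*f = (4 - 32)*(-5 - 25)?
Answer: -32760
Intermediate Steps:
f = -420 (f = -(4 - 32)*(-5 - 25)/2 = -(-14)*(-30) = -½*840 = -420)
Y(J) = 0 (Y(J) = -2*(-J + J) = -2*0 = 0)
Y(-11) + f*78 = 0 - 420*78 = 0 - 32760 = -32760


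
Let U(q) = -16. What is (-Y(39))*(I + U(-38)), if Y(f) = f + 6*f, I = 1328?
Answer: -358176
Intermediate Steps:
Y(f) = 7*f
(-Y(39))*(I + U(-38)) = (-7*39)*(1328 - 16) = -1*273*1312 = -273*1312 = -358176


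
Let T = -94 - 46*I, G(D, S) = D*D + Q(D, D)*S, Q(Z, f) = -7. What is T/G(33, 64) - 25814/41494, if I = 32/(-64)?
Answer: -9746424/13298827 ≈ -0.73288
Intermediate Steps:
I = -1/2 (I = 32*(-1/64) = -1/2 ≈ -0.50000)
G(D, S) = D**2 - 7*S (G(D, S) = D*D - 7*S = D**2 - 7*S)
T = -71 (T = -94 - 46*(-1/2) = -94 + 23 = -71)
T/G(33, 64) - 25814/41494 = -71/(33**2 - 7*64) - 25814/41494 = -71/(1089 - 448) - 25814*1/41494 = -71/641 - 12907/20747 = -9746424/13298827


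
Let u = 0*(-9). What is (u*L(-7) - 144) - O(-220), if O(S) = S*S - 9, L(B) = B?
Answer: -48535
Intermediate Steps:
O(S) = -9 + S² (O(S) = S² - 9 = -9 + S²)
u = 0
(u*L(-7) - 144) - O(-220) = (0*(-7) - 144) - (-9 + (-220)²) = (0 - 144) - (-9 + 48400) = -144 - 1*48391 = -144 - 48391 = -48535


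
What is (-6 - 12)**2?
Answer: 324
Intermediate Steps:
(-6 - 12)**2 = (-18)**2 = 324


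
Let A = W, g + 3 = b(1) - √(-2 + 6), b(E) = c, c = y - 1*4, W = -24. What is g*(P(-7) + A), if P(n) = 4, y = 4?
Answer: 100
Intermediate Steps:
c = 0 (c = 4 - 1*4 = 4 - 4 = 0)
b(E) = 0
g = -5 (g = -3 + (0 - √(-2 + 6)) = -3 + (0 - √4) = -3 + (0 - 1*2) = -3 + (0 - 2) = -3 - 2 = -5)
A = -24
g*(P(-7) + A) = -5*(4 - 24) = -5*(-20) = 100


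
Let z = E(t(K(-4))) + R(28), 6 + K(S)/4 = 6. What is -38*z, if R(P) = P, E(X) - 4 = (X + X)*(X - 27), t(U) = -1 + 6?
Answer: 7144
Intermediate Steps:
K(S) = 0 (K(S) = -24 + 4*6 = -24 + 24 = 0)
t(U) = 5
E(X) = 4 + 2*X*(-27 + X) (E(X) = 4 + (X + X)*(X - 27) = 4 + (2*X)*(-27 + X) = 4 + 2*X*(-27 + X))
z = -188 (z = (4 - 54*5 + 2*5**2) + 28 = (4 - 270 + 2*25) + 28 = (4 - 270 + 50) + 28 = -216 + 28 = -188)
-38*z = -38*(-188) = 7144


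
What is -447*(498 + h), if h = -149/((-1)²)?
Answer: -156003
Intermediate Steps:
h = -149 (h = -149/1 = -149*1 = -149)
-447*(498 + h) = -447*(498 - 149) = -447*349 = -156003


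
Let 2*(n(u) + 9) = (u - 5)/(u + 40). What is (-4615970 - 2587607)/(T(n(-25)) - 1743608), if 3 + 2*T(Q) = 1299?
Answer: 7203577/1742960 ≈ 4.1330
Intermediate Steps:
n(u) = -9 + (-5 + u)/(2*(40 + u)) (n(u) = -9 + ((u - 5)/(u + 40))/2 = -9 + ((-5 + u)/(40 + u))/2 = -9 + (-5 + u)/(2*(40 + u)))
T(Q) = 648 (T(Q) = -3/2 + (½)*1299 = -3/2 + 1299/2 = 648)
(-4615970 - 2587607)/(T(n(-25)) - 1743608) = (-4615970 - 2587607)/(648 - 1743608) = -7203577/(-1742960) = -7203577*(-1/1742960) = 7203577/1742960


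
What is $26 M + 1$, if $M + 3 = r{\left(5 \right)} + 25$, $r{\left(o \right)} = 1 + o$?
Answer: $729$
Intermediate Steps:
$M = 28$ ($M = -3 + \left(\left(1 + 5\right) + 25\right) = -3 + \left(6 + 25\right) = -3 + 31 = 28$)
$26 M + 1 = 26 \cdot 28 + 1 = 728 + 1 = 729$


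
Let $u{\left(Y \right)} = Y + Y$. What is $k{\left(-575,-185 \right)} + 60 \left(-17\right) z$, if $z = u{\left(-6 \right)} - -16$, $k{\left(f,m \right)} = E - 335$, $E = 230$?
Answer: $-4185$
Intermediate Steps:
$k{\left(f,m \right)} = -105$ ($k{\left(f,m \right)} = 230 - 335 = -105$)
$u{\left(Y \right)} = 2 Y$
$z = 4$ ($z = 2 \left(-6\right) - -16 = -12 + 16 = 4$)
$k{\left(-575,-185 \right)} + 60 \left(-17\right) z = -105 + 60 \left(-17\right) 4 = -105 - 4080 = -4185$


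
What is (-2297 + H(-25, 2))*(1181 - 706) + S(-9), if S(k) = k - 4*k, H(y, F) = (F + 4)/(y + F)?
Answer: -25096954/23 ≈ -1.0912e+6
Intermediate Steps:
H(y, F) = (4 + F)/(F + y)
S(k) = -3*k
(-2297 + H(-25, 2))*(1181 - 706) + S(-9) = (-2297 + (4 + 2)/(2 - 25))*(1181 - 706) - 3*(-9) = (-2297 + 6/(-23))*475 + 27 = (-2297 - 1/23*6)*475 + 27 = (-2297 - 6/23)*475 + 27 = -52837/23*475 + 27 = -25097575/23 + 27 = -25096954/23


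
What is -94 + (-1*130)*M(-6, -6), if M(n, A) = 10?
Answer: -1394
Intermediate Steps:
-94 + (-1*130)*M(-6, -6) = -94 - 1*130*10 = -94 - 130*10 = -94 - 1300 = -1394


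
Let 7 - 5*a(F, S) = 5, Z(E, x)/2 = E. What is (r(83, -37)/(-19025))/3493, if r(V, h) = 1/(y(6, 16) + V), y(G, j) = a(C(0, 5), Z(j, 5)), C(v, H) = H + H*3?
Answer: -1/5542290705 ≈ -1.8043e-10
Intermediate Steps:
Z(E, x) = 2*E
C(v, H) = 4*H (C(v, H) = H + 3*H = 4*H)
a(F, S) = ⅖ (a(F, S) = 7/5 - ⅕*5 = 7/5 - 1 = ⅖)
y(G, j) = ⅖
r(V, h) = 1/(⅖ + V)
(r(83, -37)/(-19025))/3493 = ((5/(2 + 5*83))/(-19025))/3493 = ((5/(2 + 415))*(-1/19025))*(1/3493) = ((5/417)*(-1/19025))*(1/3493) = -1/1586685*1/3493 = -1/5542290705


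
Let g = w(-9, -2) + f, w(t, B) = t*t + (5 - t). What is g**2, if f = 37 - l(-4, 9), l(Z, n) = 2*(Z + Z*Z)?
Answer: 11664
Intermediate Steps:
l(Z, n) = 2*Z + 2*Z**2 (l(Z, n) = 2*(Z + Z**2) = 2*Z + 2*Z**2)
w(t, B) = 5 + t**2 - t (w(t, B) = t**2 + (5 - t) = 5 + t**2 - t)
f = 13 (f = 37 - 2*(-4)*(1 - 4) = 37 - 2*(-4)*(-3) = 37 - 1*24 = 37 - 24 = 13)
g = 108 (g = (5 + (-9)**2 - 1*(-9)) + 13 = (5 + 81 + 9) + 13 = 95 + 13 = 108)
g**2 = 108**2 = 11664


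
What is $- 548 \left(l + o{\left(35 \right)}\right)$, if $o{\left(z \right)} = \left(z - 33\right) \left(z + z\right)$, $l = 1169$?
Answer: $-717332$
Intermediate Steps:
$o{\left(z \right)} = 2 z \left(-33 + z\right)$ ($o{\left(z \right)} = \left(-33 + z\right) 2 z = 2 z \left(-33 + z\right)$)
$- 548 \left(l + o{\left(35 \right)}\right) = - 548 \left(1169 + 2 \cdot 35 \left(-33 + 35\right)\right) = - 548 \left(1169 + 2 \cdot 35 \cdot 2\right) = - 548 \left(1169 + 140\right) = \left(-548\right) 1309 = -717332$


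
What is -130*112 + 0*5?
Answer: -14560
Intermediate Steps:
-130*112 + 0*5 = -14560 + 0 = -14560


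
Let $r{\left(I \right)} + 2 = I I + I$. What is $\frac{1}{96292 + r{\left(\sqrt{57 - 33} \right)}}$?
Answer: $\frac{48157}{4638193286} - \frac{\sqrt{6}}{4638193286} \approx 1.0382 \cdot 10^{-5}$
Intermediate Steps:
$r{\left(I \right)} = -2 + I + I^{2}$ ($r{\left(I \right)} = -2 + \left(I I + I\right) = -2 + \left(I^{2} + I\right) = -2 + \left(I + I^{2}\right) = -2 + I + I^{2}$)
$\frac{1}{96292 + r{\left(\sqrt{57 - 33} \right)}} = \frac{1}{96292 + \left(-2 + \sqrt{57 - 33} + \left(\sqrt{57 - 33}\right)^{2}\right)} = \frac{1}{96292 + \left(-2 + \sqrt{24} + \left(\sqrt{24}\right)^{2}\right)} = \frac{1}{96292 + \left(-2 + 2 \sqrt{6} + \left(2 \sqrt{6}\right)^{2}\right)} = \frac{1}{96292 + \left(-2 + 2 \sqrt{6} + 24\right)} = \frac{1}{96292 + \left(22 + 2 \sqrt{6}\right)} = \frac{1}{96314 + 2 \sqrt{6}}$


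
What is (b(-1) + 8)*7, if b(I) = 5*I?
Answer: 21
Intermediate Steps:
(b(-1) + 8)*7 = (5*(-1) + 8)*7 = (-5 + 8)*7 = 3*7 = 21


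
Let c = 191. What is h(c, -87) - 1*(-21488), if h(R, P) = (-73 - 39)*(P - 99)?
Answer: 42320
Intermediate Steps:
h(R, P) = 11088 - 112*P (h(R, P) = -112*(-99 + P) = 11088 - 112*P)
h(c, -87) - 1*(-21488) = (11088 - 112*(-87)) - 1*(-21488) = (11088 + 9744) + 21488 = 20832 + 21488 = 42320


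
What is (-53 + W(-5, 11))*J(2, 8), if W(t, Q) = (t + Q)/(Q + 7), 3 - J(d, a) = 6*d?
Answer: 474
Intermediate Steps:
J(d, a) = 3 - 6*d
W(t, Q) = (Q + t)/(7 + Q)
(-53 + W(-5, 11))*J(2, 8) = (-53 + (11 - 5)/(7 + 11))*(3 - 6*2) = (-53 + 6/18)*(3 - 12) = (-53 + (1/18)*6)*(-9) = (-53 + ⅓)*(-9) = -158/3*(-9) = 474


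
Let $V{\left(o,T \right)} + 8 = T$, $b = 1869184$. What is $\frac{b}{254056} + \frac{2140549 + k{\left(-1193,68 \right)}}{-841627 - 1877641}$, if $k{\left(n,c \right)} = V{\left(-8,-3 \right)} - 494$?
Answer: $\frac{141847538089}{21588948469} \approx 6.5704$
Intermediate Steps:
$V{\left(o,T \right)} = -8 + T$
$k{\left(n,c \right)} = -505$ ($k{\left(n,c \right)} = \left(-8 - 3\right) - 494 = -11 - 494 = -505$)
$\frac{b}{254056} + \frac{2140549 + k{\left(-1193,68 \right)}}{-841627 - 1877641} = \frac{1869184}{254056} + \frac{2140549 - 505}{-841627 - 1877641} = 1869184 \cdot \frac{1}{254056} + \frac{2140044}{-2719268} = \frac{233648}{31757} + 2140044 \left(- \frac{1}{2719268}\right) = \frac{233648}{31757} - \frac{535011}{679817} = \frac{141847538089}{21588948469}$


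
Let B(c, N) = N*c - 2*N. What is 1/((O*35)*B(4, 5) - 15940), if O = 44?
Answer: -1/540 ≈ -0.0018519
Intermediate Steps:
B(c, N) = -2*N + N*c
1/((O*35)*B(4, 5) - 15940) = 1/((44*35)*(5*(-2 + 4)) - 15940) = 1/(1540*(5*2) - 15940) = 1/(1540*10 - 15940) = 1/(15400 - 15940) = 1/(-540) = -1/540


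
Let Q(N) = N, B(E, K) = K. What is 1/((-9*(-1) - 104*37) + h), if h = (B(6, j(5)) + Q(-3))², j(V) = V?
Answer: -1/3835 ≈ -0.00026076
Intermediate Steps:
h = 4 (h = (5 - 3)² = 2² = 4)
1/((-9*(-1) - 104*37) + h) = 1/((-9*(-1) - 104*37) + 4) = 1/((9 - 3848) + 4) = 1/(-3839 + 4) = 1/(-3835) = -1/3835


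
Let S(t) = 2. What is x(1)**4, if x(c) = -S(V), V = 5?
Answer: 16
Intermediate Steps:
x(c) = -2 (x(c) = -1*2 = -2)
x(1)**4 = (-2)**4 = 16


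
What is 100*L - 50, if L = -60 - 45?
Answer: -10550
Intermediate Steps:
L = -105
100*L - 50 = 100*(-105) - 50 = -10500 - 50 = -10550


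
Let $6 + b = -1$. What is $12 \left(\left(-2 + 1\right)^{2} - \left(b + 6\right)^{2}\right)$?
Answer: $0$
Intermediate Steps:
$b = -7$ ($b = -6 - 1 = -7$)
$12 \left(\left(-2 + 1\right)^{2} - \left(b + 6\right)^{2}\right) = 12 \left(\left(-2 + 1\right)^{2} - \left(-7 + 6\right)^{2}\right) = 12 \left(\left(-1\right)^{2} - \left(-1\right)^{2}\right) = 12 \left(1 - 1\right) = 12 \cdot 0 = 0$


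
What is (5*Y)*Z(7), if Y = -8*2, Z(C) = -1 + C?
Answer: -480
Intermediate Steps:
Y = -16
(5*Y)*Z(7) = (5*(-16))*(-1 + 7) = -80*6 = -480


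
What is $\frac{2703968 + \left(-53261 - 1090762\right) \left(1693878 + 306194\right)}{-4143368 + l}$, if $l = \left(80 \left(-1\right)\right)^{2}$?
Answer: $\frac{286015708211}{517121} \approx 5.5309 \cdot 10^{5}$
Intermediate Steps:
$l = 6400$ ($l = \left(-80\right)^{2} = 6400$)
$\frac{2703968 + \left(-53261 - 1090762\right) \left(1693878 + 306194\right)}{-4143368 + l} = \frac{2703968 + \left(-53261 - 1090762\right) \left(1693878 + 306194\right)}{-4143368 + 6400} = \frac{2703968 - 2288128369656}{-4136968} = \left(2703968 - 2288128369656\right) \left(- \frac{1}{4136968}\right) = \left(-2288125665688\right) \left(- \frac{1}{4136968}\right) = \frac{286015708211}{517121}$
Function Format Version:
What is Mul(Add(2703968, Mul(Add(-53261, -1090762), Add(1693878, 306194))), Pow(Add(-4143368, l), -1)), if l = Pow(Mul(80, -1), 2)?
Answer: Rational(286015708211, 517121) ≈ 5.5309e+5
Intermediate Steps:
l = 6400 (l = Pow(-80, 2) = 6400)
Mul(Add(2703968, Mul(Add(-53261, -1090762), Add(1693878, 306194))), Pow(Add(-4143368, l), -1)) = Mul(Add(2703968, Mul(Add(-53261, -1090762), Add(1693878, 306194))), Pow(Add(-4143368, 6400), -1)) = Mul(Add(2703968, Mul(-1144023, 2000072)), Pow(-4136968, -1)) = Mul(Add(2703968, -2288128369656), Rational(-1, 4136968)) = Mul(-2288125665688, Rational(-1, 4136968)) = Rational(286015708211, 517121)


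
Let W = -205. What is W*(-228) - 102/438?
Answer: 3412003/73 ≈ 46740.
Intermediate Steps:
W*(-228) - 102/438 = -205*(-228) - 102/438 = 46740 - 102*1/438 = 46740 - 17/73 = 3412003/73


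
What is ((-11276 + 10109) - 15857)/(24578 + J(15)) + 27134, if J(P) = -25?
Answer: 666204078/24553 ≈ 27133.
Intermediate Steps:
((-11276 + 10109) - 15857)/(24578 + J(15)) + 27134 = ((-11276 + 10109) - 15857)/(24578 - 25) + 27134 = (-1167 - 15857)/24553 + 27134 = -17024*1/24553 + 27134 = -17024/24553 + 27134 = 666204078/24553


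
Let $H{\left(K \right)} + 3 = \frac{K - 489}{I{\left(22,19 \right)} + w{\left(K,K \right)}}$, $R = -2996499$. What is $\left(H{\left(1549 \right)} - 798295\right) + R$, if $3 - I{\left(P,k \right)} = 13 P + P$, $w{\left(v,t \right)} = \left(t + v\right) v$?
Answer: $- \frac{18209322019049}{4798497} \approx -3.7948 \cdot 10^{6}$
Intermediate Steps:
$w{\left(v,t \right)} = v \left(t + v\right)$
$I{\left(P,k \right)} = 3 - 14 P$ ($I{\left(P,k \right)} = 3 - \left(13 P + P\right) = 3 - 14 P$)
$H{\left(K \right)} = -3 + \frac{-489 + K}{-305 + 2 K^{2}}$ ($H{\left(K \right)} = -3 + \frac{K - 489}{\left(3 - 308\right) + K \left(K + K\right)} = -3 + \frac{-489 + K}{\left(3 - 308\right) + K 2 K} = -3 + \frac{-489 + K}{-305 + 2 K^{2}}$)
$\left(H{\left(1549 \right)} - 798295\right) + R = \left(\frac{426 + 1549 - 6 \cdot 1549^{2}}{-305 + 2 \cdot 1549^{2}} - 798295\right) - 2996499 = \left(\frac{426 + 1549 - 14396406}{-305 + 2 \cdot 2399401} - 798295\right) - 2996499 = \left(\frac{426 + 1549 - 14396406}{-305 + 4798802} - 798295\right) - 2996499 = \left(\frac{1}{4798497} \left(-14394431\right) - 798295\right) - 2996499 = \left(- \frac{14394431}{4798497} - 798295\right) - 2996499 = - \frac{3830630557046}{4798497} - 2996499 = - \frac{18209322019049}{4798497}$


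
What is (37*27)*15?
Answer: 14985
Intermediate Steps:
(37*27)*15 = 999*15 = 14985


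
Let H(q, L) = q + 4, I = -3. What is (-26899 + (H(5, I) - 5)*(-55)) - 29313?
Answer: -56432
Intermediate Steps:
H(q, L) = 4 + q
(-26899 + (H(5, I) - 5)*(-55)) - 29313 = (-26899 + ((4 + 5) - 5)*(-55)) - 29313 = (-26899 + (9 - 5)*(-55)) - 29313 = (-26899 + 4*(-55)) - 29313 = (-26899 - 220) - 29313 = -27119 - 29313 = -56432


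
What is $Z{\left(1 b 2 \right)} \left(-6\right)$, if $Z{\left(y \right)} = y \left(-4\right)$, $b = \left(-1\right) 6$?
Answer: $-288$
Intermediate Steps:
$b = -6$
$Z{\left(y \right)} = - 4 y$
$Z{\left(1 b 2 \right)} \left(-6\right) = - 4 \cdot 1 \left(-6\right) 2 \left(-6\right) = - 4 \left(\left(-6\right) 2\right) \left(-6\right) = \left(-4\right) \left(-12\right) \left(-6\right) = 48 \left(-6\right) = -288$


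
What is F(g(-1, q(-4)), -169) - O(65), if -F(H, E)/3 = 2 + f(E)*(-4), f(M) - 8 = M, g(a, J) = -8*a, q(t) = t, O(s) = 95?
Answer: -2033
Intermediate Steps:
f(M) = 8 + M
F(H, E) = 90 + 12*E (F(H, E) = -3*(2 + (8 + E)*(-4)) = -3*(2 + (-32 - 4*E)) = -3*(-30 - 4*E) = 90 + 12*E)
F(g(-1, q(-4)), -169) - O(65) = (90 + 12*(-169)) - 1*95 = (90 - 2028) - 95 = -1938 - 95 = -2033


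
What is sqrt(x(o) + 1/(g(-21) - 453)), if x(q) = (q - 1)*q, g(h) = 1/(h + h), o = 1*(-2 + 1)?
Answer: 2*sqrt(180813581)/19027 ≈ 1.4134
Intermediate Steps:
o = -1 (o = 1*(-1) = -1)
g(h) = 1/(2*h)
x(q) = q*(-1 + q) (x(q) = (-1 + q)*q = q*(-1 + q))
sqrt(x(o) + 1/(g(-21) - 453)) = sqrt(-(-1 - 1) + 1/((1/2)/(-21) - 453)) = sqrt(-1*(-2) + 1/((1/2)*(-1/21) - 453)) = sqrt(2 + 1/(-1/42 - 453)) = sqrt(2 + 1/(-19027/42)) = sqrt(2 - 42/19027) = sqrt(38012/19027) = 2*sqrt(180813581)/19027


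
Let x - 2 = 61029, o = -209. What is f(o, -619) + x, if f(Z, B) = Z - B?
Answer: 61441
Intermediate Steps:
x = 61031 (x = 2 + 61029 = 61031)
f(o, -619) + x = (-209 - 1*(-619)) + 61031 = (-209 + 619) + 61031 = 410 + 61031 = 61441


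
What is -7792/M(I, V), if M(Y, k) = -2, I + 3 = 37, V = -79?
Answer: 3896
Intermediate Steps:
I = 34 (I = -3 + 37 = 34)
-7792/M(I, V) = -7792/(-2) = -7792*(-½) = 3896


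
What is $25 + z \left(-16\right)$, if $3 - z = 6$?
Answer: $73$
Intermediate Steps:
$z = -3$ ($z = 3 - 6 = -3$)
$25 + z \left(-16\right) = 25 - -48 = 25 + 48 = 73$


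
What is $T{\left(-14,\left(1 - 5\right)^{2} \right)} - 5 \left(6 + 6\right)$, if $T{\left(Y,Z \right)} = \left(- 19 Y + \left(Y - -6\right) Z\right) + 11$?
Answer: $89$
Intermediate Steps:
$T{\left(Y,Z \right)} = 11 - 19 Y + Z \left(6 + Y\right)$ ($T{\left(Y,Z \right)} = \left(- 19 Y + \left(Y + 6\right) Z\right) + 11 = \left(- 19 Y + \left(6 + Y\right) Z\right) + 11 = \left(- 19 Y + Z \left(6 + Y\right)\right) + 11 = 11 - 19 Y + Z \left(6 + Y\right)$)
$T{\left(-14,\left(1 - 5\right)^{2} \right)} - 5 \left(6 + 6\right) = \left(11 - -266 + 6 \left(1 - 5\right)^{2} - 14 \left(1 - 5\right)^{2}\right) - 5 \left(6 + 6\right) = \left(11 + 266 + 6 \left(-4\right)^{2} - 14 \left(-4\right)^{2}\right) - 5 \cdot 12 = \left(11 + 266 + 6 \cdot 16 - 224\right) - 60 = \left(11 + 266 + 96 - 224\right) - 60 = 149 - 60 = 89$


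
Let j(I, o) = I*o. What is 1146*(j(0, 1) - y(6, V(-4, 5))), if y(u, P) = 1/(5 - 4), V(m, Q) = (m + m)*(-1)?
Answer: -1146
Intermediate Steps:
V(m, Q) = -2*m (V(m, Q) = (2*m)*(-1) = -2*m)
y(u, P) = 1 (y(u, P) = 1/1 = 1)
1146*(j(0, 1) - y(6, V(-4, 5))) = 1146*(0*1 - 1*1) = 1146*(0 - 1) = 1146*(-1) = -1146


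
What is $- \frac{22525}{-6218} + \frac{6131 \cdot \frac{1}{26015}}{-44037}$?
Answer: $\frac{25805109928817}{7123481046990} \approx 3.6225$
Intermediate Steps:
$- \frac{22525}{-6218} + \frac{6131 \cdot \frac{1}{26015}}{-44037} = \left(-22525\right) \left(- \frac{1}{6218}\right) + 6131 \cdot \frac{1}{26015} \left(- \frac{1}{44037}\right) = \frac{22525}{6218} + \frac{6131}{26015} \left(- \frac{1}{44037}\right) = \frac{22525}{6218} - \frac{6131}{1145622555} = \frac{25805109928817}{7123481046990}$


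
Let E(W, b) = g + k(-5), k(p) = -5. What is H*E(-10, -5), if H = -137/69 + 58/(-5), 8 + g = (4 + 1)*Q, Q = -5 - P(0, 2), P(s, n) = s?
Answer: 178106/345 ≈ 516.25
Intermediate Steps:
Q = -5 (Q = -5 - 1*0 = -5 + 0 = -5)
g = -33 (g = -8 + (4 + 1)*(-5) = -8 + 5*(-5) = -8 - 25 = -33)
E(W, b) = -38 (E(W, b) = -33 - 5 = -38)
H = -4687/345 (H = -137*1/69 + 58*(-⅕) = -137/69 - 58/5 = -4687/345 ≈ -13.586)
H*E(-10, -5) = -4687/345*(-38) = 178106/345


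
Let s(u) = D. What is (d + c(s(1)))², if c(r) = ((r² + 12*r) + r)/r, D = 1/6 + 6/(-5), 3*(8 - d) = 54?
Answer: 3481/900 ≈ 3.8678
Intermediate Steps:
d = -10 (d = 8 - ⅓*54 = 8 - 18 = -10)
D = -31/30 (D = 1*(⅙) + 6*(-⅕) = ⅙ - 6/5 = -31/30 ≈ -1.0333)
s(u) = -31/30
c(r) = (r² + 13*r)/r
(d + c(s(1)))² = (-10 + (13 - 31/30))² = (-10 + 359/30)² = (59/30)² = 3481/900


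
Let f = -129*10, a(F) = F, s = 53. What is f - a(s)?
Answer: -1343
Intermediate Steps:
f = -1290
f - a(s) = -1290 - 1*53 = -1290 - 53 = -1343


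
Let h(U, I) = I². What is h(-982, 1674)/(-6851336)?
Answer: -700569/1712834 ≈ -0.40901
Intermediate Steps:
h(-982, 1674)/(-6851336) = 1674²/(-6851336) = 2802276*(-1/6851336) = -700569/1712834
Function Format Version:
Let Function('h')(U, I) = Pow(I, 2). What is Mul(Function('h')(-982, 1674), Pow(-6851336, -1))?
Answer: Rational(-700569, 1712834) ≈ -0.40901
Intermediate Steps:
Mul(Function('h')(-982, 1674), Pow(-6851336, -1)) = Mul(Pow(1674, 2), Pow(-6851336, -1)) = Mul(2802276, Rational(-1, 6851336)) = Rational(-700569, 1712834)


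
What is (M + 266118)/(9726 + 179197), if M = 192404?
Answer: 458522/188923 ≈ 2.4270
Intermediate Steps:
(M + 266118)/(9726 + 179197) = (192404 + 266118)/(9726 + 179197) = 458522/188923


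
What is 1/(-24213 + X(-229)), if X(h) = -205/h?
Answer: -229/5544572 ≈ -4.1302e-5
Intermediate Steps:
1/(-24213 + X(-229)) = 1/(-24213 - 205/(-229)) = 1/(-24213 - 205*(-1/229)) = 1/(-24213 + 205/229) = 1/(-5544572/229) = -229/5544572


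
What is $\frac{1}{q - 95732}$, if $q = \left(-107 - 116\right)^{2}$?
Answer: $- \frac{1}{46003} \approx -2.1738 \cdot 10^{-5}$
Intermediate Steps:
$q = 49729$ ($q = \left(-223\right)^{2} = 49729$)
$\frac{1}{q - 95732} = \frac{1}{49729 - 95732} = \frac{1}{-46003} = - \frac{1}{46003}$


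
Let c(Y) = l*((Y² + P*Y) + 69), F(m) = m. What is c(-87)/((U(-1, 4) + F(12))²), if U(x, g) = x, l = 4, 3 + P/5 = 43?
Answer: -39048/121 ≈ -322.71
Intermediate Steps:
P = 200 (P = -15 + 5*43 = -15 + 215 = 200)
c(Y) = 276 + 4*Y² + 800*Y (c(Y) = 4*((Y² + 200*Y) + 69) = 4*(69 + Y² + 200*Y) = 276 + 4*Y² + 800*Y)
c(-87)/((U(-1, 4) + F(12))²) = (276 + 4*(-87)² + 800*(-87))/((-1 + 12)²) = (276 + 4*7569 - 69600)/(11²) = (276 + 30276 - 69600)/121 = -39048*1/121 = -39048/121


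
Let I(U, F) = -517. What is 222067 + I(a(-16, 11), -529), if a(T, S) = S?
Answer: 221550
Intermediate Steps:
222067 + I(a(-16, 11), -529) = 222067 - 517 = 221550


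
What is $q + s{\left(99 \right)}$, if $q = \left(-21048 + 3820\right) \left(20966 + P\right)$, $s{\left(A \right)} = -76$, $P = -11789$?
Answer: $-158101432$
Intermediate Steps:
$q = -158101356$ ($q = \left(-21048 + 3820\right) \left(20966 - 11789\right) = \left(-17228\right) 9177 = -158101356$)
$q + s{\left(99 \right)} = -158101356 - 76 = -158101432$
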